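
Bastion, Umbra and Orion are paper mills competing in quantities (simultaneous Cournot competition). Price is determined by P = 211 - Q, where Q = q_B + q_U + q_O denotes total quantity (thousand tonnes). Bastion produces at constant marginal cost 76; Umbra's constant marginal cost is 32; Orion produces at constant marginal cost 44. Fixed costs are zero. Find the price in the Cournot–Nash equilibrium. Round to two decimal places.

Bastion's profit: π_B = (211 - Q)q_B - (76q_B). Setting ∂π_B/∂q_B = 0: 135 - 2q_B - (q_U + q_O) = 0.
Umbra's first-order condition: 179 - 2q_U - (q_B + q_O) = 0.
Orion's first-order condition: 167 - 2q_O - (q_B + q_U) = 0.
Summing all 3 equations gives 481 − 4Q = 0, hence Q = 481/4.
Back-substituting: q_B = (135 − 481/4) = 59/4, q_U = (179 − 481/4) = 235/4, q_O = (167 − 481/4) = 187/4.
Total output Q = 481/4, so price P = 211 - 481/4 = 363/4.

90.75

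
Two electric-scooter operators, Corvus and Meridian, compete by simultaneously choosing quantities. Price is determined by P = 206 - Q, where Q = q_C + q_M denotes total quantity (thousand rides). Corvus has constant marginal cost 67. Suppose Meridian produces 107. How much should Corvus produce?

With the rival's output fixed at 107, Corvus's profit is π_C = (206 - 107 - q_C)q_C - (67q_C) = (99 - q_C)q_C - (67q_C).
∂π_C/∂q_C = 32 - 2q_C = 0, so q_C = 16.

16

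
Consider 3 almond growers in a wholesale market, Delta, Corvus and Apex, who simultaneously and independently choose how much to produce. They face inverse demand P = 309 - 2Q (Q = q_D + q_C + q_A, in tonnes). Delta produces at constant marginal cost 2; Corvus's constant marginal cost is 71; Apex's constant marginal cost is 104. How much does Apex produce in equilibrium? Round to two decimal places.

Delta's profit: π_D = (309 - 2Q)q_D - (2q_D). Setting ∂π_D/∂q_D = 0: 307 - 4q_D - 2(q_C + q_A) = 0.
Corvus's first-order condition: 238 - 4q_C - 2(q_D + q_A) = 0.
Apex's profit: π_A = (309 - 2Q)q_A - (104q_A). Setting ∂π_A/∂q_A = 0: 205 - 4q_A - 2(q_D + q_C) = 0.
Adding the 3 conditions: 750 − 4Q − 4Q = 0, i.e. Q = 375/4.
Back-substituting: q_D = (307 − 375/2)/2 = 239/4, q_C = (238 − 375/2)/2 = 101/4, q_A = (205 − 375/2)/2 = 35/4.

8.75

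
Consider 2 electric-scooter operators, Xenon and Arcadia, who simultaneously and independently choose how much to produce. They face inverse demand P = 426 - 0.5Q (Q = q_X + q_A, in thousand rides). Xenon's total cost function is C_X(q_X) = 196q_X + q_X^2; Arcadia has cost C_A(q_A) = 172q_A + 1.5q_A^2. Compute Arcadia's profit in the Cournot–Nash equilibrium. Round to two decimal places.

6064.05

Xenon's profit: π_X = (426 - 0.5Q)q_X - (196q_X + q_X²). Setting ∂π_X/∂q_X = 0: 230 - 3q_X - (1/2)(q_A) = 0.
Arcadia's profit: π_A = (426 - 0.5Q)q_A - (172q_A + (3/2)q_A²). Setting ∂π_A/∂q_A = 0: 254 - 4q_A - (1/2)(q_X) = 0.
Rearranging gives the reaction functions q_X = (230 - (1/2)q_A)/3 and q_A = (254 - (1/2)q_X)/4.
Substituting one into the other gives q_X = 67.4894 and q_A = 55.0638.
Price P = 426 - (1/2)·122.5532 = 364.7234.
Arcadia's profit: 364.7234·55.0638 - 172·55.0638 - (3/2)·55.0638² = 6064.0507.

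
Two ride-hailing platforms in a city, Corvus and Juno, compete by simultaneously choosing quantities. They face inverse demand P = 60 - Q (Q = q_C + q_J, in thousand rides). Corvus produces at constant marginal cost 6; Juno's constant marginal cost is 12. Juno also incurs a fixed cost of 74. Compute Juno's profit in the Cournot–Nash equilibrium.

Corvus's profit: π_C = (60 - Q)q_C - (6q_C). Setting ∂π_C/∂q_C = 0: 54 - 2q_C - (q_J) = 0.
Juno's profit: π_J = (60 - Q)q_J - (12q_J). Setting ∂π_J/∂q_J = 0: 48 - 2q_J - (q_C) = 0.
So q_C = (54 - q_J)/2 and q_J = (48 - q_C)/2.
Substituting one into the other gives q_C = 20 and q_J = 14.
Price P = 60 - 34 = 26.
Juno's profit: (26 - 12)·14 - 74 = 122.

122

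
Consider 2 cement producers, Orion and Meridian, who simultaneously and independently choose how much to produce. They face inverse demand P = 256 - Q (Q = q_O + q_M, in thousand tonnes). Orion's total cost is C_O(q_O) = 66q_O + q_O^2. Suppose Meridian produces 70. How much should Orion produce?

30

With the rival's output fixed at 70, Orion's profit is π_O = (256 - 70 - q_O)q_O - (66q_O + q_O²) = (186 - q_O)q_O - (66q_O + q_O²).
∂π_O/∂q_O = 120 - 4q_O = 0, so q_O = 30.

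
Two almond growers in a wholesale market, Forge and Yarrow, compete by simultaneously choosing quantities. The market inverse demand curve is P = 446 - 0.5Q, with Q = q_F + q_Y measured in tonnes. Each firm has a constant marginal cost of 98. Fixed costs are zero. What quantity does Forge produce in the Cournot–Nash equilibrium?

232

A representative firm's profit is π_i = q_i(446 - 0.5Q) - 98q_i.
First-order condition (treating rivals' output as given): 348 - q_i - (1/2)q_j = 0.
By symmetry each firm produces the same amount; substituting q_j = q_i yields q_i = 348/(3/2) = 232.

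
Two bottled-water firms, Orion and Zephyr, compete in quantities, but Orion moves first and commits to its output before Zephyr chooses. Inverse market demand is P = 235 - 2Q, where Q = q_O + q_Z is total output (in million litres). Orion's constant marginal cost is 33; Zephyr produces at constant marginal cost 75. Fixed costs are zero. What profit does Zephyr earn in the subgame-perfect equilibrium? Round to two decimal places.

180.50

The follower Zephyr best-responds to any q_O: π_Z = (235 - 2Q)q_Z - 75q_Z.
∂π_Z/∂q_Z = 160 - 2q_O - 4q_Z = 0 gives the reaction function q_Z = (160 - 2q_O)/4.
Orion substitutes q_Z(q_O) into its own profit: π_O = q_O(235 - 2q_O - (160 - 2q_O)/2) - 33q_O = (155 - q_O)q_O - 33q_O.
Leader FOC: 122 - 2q_O = 0, so q_O = 61.
Then q_Z = (160 - 2·61)/4 = 19/2.
Price P = 235 - 2·(141/2) = 94.
Zephyr's profit: (94 - 75)·(19/2) = 361/2.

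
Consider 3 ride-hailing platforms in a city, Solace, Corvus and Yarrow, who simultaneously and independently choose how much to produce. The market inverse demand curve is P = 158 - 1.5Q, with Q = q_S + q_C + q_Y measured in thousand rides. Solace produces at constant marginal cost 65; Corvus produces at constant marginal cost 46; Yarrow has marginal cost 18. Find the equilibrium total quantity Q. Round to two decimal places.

57.50

Solace's profit: π_S = (158 - 1.5Q)q_S - (65q_S). Setting ∂π_S/∂q_S = 0: 93 - 3q_S - (3/2)(q_C + q_Y) = 0.
Corvus's first-order condition: 112 - 3q_C - (3/2)(q_S + q_Y) = 0.
Yarrow's profit: π_Y = (158 - 1.5Q)q_Y - (18q_Y). Setting ∂π_Y/∂q_Y = 0: 140 - 3q_Y - (3/2)(q_S + q_C) = 0.
Adding the 3 first-order conditions: 345 − 6Q = 0, so Q = 115/2.
Back-substituting: q_S = (93 − 345/4)/(3/2) = 9/2, q_C = (112 − 345/4)/(3/2) = 103/6, q_Y = (140 − 345/4)/(3/2) = 215/6.
Total output Q = 9/2 + 103/6 + 215/6 = 115/2.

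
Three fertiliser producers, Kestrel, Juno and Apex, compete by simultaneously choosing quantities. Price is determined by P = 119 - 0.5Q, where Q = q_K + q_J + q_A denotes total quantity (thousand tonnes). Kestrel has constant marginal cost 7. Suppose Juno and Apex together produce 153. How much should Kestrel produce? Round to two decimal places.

With rivals' combined output fixed at 153, Kestrel's profit is π_K = (119 - (1/2)·153 - (1/2)q_K)q_K - (7q_K) = (85/2 - (1/2)q_K)q_K - (7q_K).
∂π_K/∂q_K = 71/2 - q_K = 0, so q_K = 71/2.

35.50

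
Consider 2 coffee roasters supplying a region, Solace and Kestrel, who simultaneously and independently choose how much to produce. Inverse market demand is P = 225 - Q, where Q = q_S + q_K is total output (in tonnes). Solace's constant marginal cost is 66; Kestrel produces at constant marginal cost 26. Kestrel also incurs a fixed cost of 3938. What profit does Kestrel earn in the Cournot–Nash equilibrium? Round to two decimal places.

2408.78

Solace's profit: π_S = (225 - Q)q_S - (66q_S). Setting ∂π_S/∂q_S = 0: 159 - 2q_S - (q_K) = 0.
Kestrel's profit: π_K = (225 - Q)q_K - (26q_K). Setting ∂π_K/∂q_K = 0: 199 - 2q_K - (q_S) = 0.
So q_S = (159 - q_K)/2 and q_K = (199 - q_S)/2.
Substituting one into the other gives q_S = 119/3 and q_K = 239/3.
Price P = 225 - 358/3 = 317/3.
Kestrel's profit: (317/3 - 26)·(239/3) - 3938 = 2408.7778.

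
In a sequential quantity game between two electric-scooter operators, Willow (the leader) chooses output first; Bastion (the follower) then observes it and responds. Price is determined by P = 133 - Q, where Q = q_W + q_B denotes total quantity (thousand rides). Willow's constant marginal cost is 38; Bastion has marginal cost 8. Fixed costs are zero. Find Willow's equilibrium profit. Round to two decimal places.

528.13

Solve by backward induction. Given q_W, the follower Bastion maximises π_B = (133 - q_W - q_B)q_B - 8q_B.
Setting the follower's marginal profit to zero, 125 - q_W - 2q_B = 0, i.e. q_B = (125 - q_W)/2.
Willow substitutes q_B(q_W) into its own profit: π_W = q_W(133 - q_W - (125 - q_W)/2) - 38q_W = (141/2 - (1/2)q_W)q_W - 38q_W.
The leader's first-order condition 65/2 - q_W = 0 yields q_W = 65/2.
Then q_B = (125 - 65/2)/2 = 185/4.
Price P = 133 - 315/4 = 217/4.
Willow's profit: (217/4 - 38)·(65/2) = 528.1250.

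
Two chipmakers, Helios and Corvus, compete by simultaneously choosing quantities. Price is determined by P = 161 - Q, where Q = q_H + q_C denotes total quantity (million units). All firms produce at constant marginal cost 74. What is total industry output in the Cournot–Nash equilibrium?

58

Each firm earns π_i = (161 - Q)q_i - 74q_i.
First-order condition (treating rivals' output as given): 87 - 2q_i - q_j = 0.
By symmetry each firm produces the same amount; substituting q_j = q_i yields q_i = 87/3 = 29.
Total output Q = 29 + 29 = 58.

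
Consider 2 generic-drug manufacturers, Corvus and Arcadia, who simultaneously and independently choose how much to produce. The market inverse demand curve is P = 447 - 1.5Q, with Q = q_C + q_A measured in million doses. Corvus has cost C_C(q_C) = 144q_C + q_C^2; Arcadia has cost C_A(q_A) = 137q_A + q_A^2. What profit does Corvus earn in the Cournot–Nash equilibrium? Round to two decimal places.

Corvus's profit: π_C = (447 - 1.5Q)q_C - (144q_C + q_C²). Setting ∂π_C/∂q_C = 0: 303 - 5q_C - (3/2)(q_A) = 0.
Arcadia's profit: π_A = (447 - 1.5Q)q_A - (137q_A + q_A²). Setting ∂π_A/∂q_A = 0: 310 - 5q_A - (3/2)(q_C) = 0.
Rearranging gives the reaction functions q_C = (303 - (3/2)q_A)/5 and q_A = (310 - (3/2)q_C)/5.
Solving the pair: q_C = 600/13, q_A = 626/13.
Price P = 447 - (3/2)·(1226/13) = 305.5385.
Corvus's profit: 305.5385·(600/13) - 144·(600/13) - (600/13)² = 5325.4438.

5325.44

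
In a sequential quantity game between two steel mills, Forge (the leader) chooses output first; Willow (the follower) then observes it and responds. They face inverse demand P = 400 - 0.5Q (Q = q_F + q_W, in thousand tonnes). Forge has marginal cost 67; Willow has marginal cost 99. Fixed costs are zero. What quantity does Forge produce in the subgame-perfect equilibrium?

365

The follower Willow best-responds to any q_F: π_W = (400 - 0.5Q)q_W - 99q_W.
Setting the follower's marginal profit to zero, 301 - (1/2)q_F - q_W = 0, i.e. q_W = (301 - (1/2)q_F).
The leader anticipates this reaction. Substituting into P = 400 - 0.5Q gives P = 499/2 - (1/4)q_F, so π_F = (499/2 - (1/4)q_F)q_F - 67q_F.
Maximising: ∂π_F/∂q_F = 365/2 - (1/2)q_F = 0, giving q_F = 365.
Then q_W = (301 - (1/2)·365) = 237/2.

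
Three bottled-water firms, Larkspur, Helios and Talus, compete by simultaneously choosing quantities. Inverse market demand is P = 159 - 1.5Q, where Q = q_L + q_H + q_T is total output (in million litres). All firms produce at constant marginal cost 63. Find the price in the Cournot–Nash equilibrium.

Each firm earns π_i = (159 - 1.5Q)q_i - 63q_i.
First-order condition (treating rivals' output as given): 96 - 3q_i - (3/2)·Σ_{j≠i} q_j = 0.
By symmetry each firm produces the same amount; substituting Σ_{j≠i} q_j = 2q_i yields q_i = 96/6 = 16.
Total output Q = 48, so price P = 159 - (3/2)·48 = 87.

87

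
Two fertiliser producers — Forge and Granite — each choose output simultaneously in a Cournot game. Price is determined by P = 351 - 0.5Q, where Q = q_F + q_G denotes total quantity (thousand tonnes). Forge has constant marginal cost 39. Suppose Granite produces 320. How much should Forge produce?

With the rival's output fixed at 320, Forge's profit is π_F = (351 - (1/2)·320 - (1/2)q_F)q_F - (39q_F) = (191 - (1/2)q_F)q_F - (39q_F).
∂π_F/∂q_F = 152 - q_F = 0, so q_F = 152.

152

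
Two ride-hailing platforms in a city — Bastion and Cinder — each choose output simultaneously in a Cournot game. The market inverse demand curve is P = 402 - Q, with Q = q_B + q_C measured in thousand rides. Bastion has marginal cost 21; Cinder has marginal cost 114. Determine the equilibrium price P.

179

Bastion's profit: π_B = (402 - Q)q_B - (21q_B). Setting ∂π_B/∂q_B = 0: 381 - 2q_B - (q_C) = 0.
Cinder's first-order condition: 288 - 2q_C - (q_B) = 0.
Rearranging gives the reaction functions q_B = (381 - q_C)/2 and q_C = (288 - q_B)/2.
Solving the pair: q_B = 158, q_C = 65.
Total output Q = 223, so price P = 402 - 223 = 179.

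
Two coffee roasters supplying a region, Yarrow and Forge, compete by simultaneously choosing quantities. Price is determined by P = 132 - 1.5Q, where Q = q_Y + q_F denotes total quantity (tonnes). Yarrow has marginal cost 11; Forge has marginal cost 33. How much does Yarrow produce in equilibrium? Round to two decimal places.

31.78

Yarrow's profit: π_Y = (132 - 1.5Q)q_Y - (11q_Y). Setting ∂π_Y/∂q_Y = 0: 121 - 3q_Y - (3/2)(q_F) = 0.
Forge's profit: π_F = (132 - 1.5Q)q_F - (33q_F). Setting ∂π_F/∂q_F = 0: 99 - 3q_F - (3/2)(q_Y) = 0.
Rearranging gives the reaction functions q_Y = (121 - (3/2)q_F)/3 and q_F = (99 - (3/2)q_Y)/3.
Solving the pair: q_Y = 286/9, q_F = 154/9.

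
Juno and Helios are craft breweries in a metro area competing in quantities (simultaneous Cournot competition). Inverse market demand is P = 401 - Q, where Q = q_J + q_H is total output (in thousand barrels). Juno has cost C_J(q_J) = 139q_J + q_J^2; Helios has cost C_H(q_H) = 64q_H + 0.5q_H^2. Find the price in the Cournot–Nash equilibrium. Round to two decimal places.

261.45

Juno's profit: π_J = (401 - Q)q_J - (139q_J + q_J²). Setting ∂π_J/∂q_J = 0: 262 - 4q_J - (q_H) = 0.
Helios's first-order condition: 337 - 3q_H - (q_J) = 0.
So q_J = (262 - q_H)/4 and q_H = (337 - q_J)/3.
Solving the pair: q_J = 449/11, q_H = 1086/11.
Total output Q = 1535/11, so price P = 401 - 1535/11 = 261.4545.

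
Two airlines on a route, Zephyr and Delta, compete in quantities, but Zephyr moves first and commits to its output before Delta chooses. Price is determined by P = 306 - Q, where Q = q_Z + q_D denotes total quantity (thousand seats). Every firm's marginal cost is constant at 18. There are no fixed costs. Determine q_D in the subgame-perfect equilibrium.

Solve by backward induction. Given q_Z, the follower Delta maximises π_D = (306 - q_Z - q_D)q_D - 18q_D.
Setting the follower's marginal profit to zero, 288 - q_Z - 2q_D = 0, i.e. q_D = (288 - q_Z)/2.
Zephyr substitutes q_D(q_Z) into its own profit: π_Z = q_Z(306 - q_Z - (288 - q_Z)/2) - 18q_Z = (162 - (1/2)q_Z)q_Z - 18q_Z.
The leader's first-order condition 144 - q_Z = 0 yields q_Z = 144.
Then q_D = (288 - 144)/2 = 72.

72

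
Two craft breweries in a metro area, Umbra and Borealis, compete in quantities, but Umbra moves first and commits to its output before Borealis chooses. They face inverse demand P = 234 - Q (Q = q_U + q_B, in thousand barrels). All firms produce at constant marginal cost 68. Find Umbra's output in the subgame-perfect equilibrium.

83

Solve by backward induction. Given q_U, the follower Borealis maximises π_B = (234 - q_U - q_B)q_B - 68q_B.
Setting the follower's marginal profit to zero, 166 - q_U - 2q_B = 0, i.e. q_B = (166 - q_U)/2.
The leader anticipates this reaction. Substituting into P = 234 - Q gives P = 151 - (1/2)q_U, so π_U = (151 - (1/2)q_U)q_U - 68q_U.
The leader's first-order condition 83 - q_U = 0 yields q_U = 83.
Then q_B = (166 - 83)/2 = 83/2.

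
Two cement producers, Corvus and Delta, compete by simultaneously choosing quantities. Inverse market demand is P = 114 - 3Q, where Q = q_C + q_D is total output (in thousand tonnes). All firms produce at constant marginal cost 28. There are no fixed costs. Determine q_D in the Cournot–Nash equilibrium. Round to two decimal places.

Each firm earns π_i = (114 - 3Q)q_i - 28q_i.
Setting ∂π_i/∂q_i = 0 with rivals' quantities fixed: 86 - 6q_i - 3q_j = 0.
With identical firms every q_j equals q_i, so q_j = q_i and 86 = 9q_i, giving q_i = 86/9.

9.56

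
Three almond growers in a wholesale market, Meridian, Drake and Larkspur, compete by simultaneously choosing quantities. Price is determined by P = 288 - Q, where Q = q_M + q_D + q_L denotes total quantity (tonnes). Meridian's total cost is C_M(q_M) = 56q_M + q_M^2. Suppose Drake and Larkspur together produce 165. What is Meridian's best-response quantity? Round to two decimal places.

16.75

With rivals' combined output fixed at 165, Meridian's profit is π_M = (288 - 165 - q_M)q_M - (56q_M + q_M²) = (123 - q_M)q_M - (56q_M + q_M²).
∂π_M/∂q_M = 67 - 4q_M = 0, so q_M = 67/4.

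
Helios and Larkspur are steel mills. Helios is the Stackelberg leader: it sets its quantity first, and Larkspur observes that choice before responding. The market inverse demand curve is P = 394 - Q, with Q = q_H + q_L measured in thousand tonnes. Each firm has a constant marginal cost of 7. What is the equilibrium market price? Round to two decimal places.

103.75

Solve by backward induction. Given q_H, the follower Larkspur maximises π_L = (394 - q_H - q_L)q_L - 7q_L.
Setting the follower's marginal profit to zero, 387 - q_H - 2q_L = 0, i.e. q_L = (387 - q_H)/2.
Helios substitutes q_L(q_H) into its own profit: π_H = q_H(394 - q_H - (387 - q_H)/2) - 7q_H = (401/2 - (1/2)q_H)q_H - 7q_H.
Leader FOC: 387/2 - q_H = 0, so q_H = 387/2.
Then q_L = (387 - 387/2)/2 = 387/4.
Total output Q = 1161/4, so price P = 394 - 1161/4 = 415/4.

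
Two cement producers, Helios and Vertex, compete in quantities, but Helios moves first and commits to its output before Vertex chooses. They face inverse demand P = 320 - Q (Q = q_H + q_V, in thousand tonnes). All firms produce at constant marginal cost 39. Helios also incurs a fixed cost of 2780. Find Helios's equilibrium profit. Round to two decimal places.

The follower Vertex best-responds to any q_H: π_V = (320 - Q)q_V - 39q_V.
Setting the follower's marginal profit to zero, 281 - q_H - 2q_V = 0, i.e. q_V = (281 - q_H)/2.
The leader anticipates this reaction. Substituting into P = 320 - Q gives P = 359/2 - (1/2)q_H, so π_H = (359/2 - (1/2)q_H)q_H - 39q_H.
Leader FOC: 281/2 - q_H = 0, so q_H = 281/2.
Then q_V = (281 - 281/2)/2 = 281/4.
Price P = 320 - 843/4 = 437/4.
Helios's profit: (437/4 - 39)·(281/2) - 2780 = 7090.1250.

7090.13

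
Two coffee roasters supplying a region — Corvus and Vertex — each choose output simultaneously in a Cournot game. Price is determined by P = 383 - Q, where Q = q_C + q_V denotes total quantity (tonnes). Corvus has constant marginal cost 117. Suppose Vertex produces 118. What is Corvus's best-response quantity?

74

With the rival's output fixed at 118, Corvus's profit is π_C = (383 - 118 - q_C)q_C - (117q_C) = (265 - q_C)q_C - (117q_C).
∂π_C/∂q_C = 148 - 2q_C = 0, so q_C = 74.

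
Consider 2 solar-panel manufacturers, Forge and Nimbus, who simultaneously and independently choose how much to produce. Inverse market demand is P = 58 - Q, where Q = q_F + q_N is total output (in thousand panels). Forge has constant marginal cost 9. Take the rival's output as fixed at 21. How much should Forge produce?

14

With the rival's output fixed at 21, Forge's profit is π_F = (58 - 21 - q_F)q_F - (9q_F) = (37 - q_F)q_F - (9q_F).
∂π_F/∂q_F = 28 - 2q_F = 0, so q_F = 14.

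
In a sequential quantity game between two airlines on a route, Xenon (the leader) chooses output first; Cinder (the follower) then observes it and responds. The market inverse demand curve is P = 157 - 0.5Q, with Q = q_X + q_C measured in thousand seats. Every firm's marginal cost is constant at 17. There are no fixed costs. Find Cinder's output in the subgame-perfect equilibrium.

Solve by backward induction. Given q_X, the follower Cinder maximises π_C = (157 - (1/2)q_X - (1/2)q_C)q_C - 17q_C.
∂π_C/∂q_C = 140 - (1/2)q_X - q_C = 0 gives the reaction function q_C = (140 - (1/2)q_X).
The leader anticipates this reaction. Substituting into P = 157 - 0.5Q gives P = 87 - (1/4)q_X, so π_X = (87 - (1/4)q_X)q_X - 17q_X.
The leader's first-order condition 70 - (1/2)q_X = 0 yields q_X = 140.
Then q_C = (140 - (1/2)·140) = 70.

70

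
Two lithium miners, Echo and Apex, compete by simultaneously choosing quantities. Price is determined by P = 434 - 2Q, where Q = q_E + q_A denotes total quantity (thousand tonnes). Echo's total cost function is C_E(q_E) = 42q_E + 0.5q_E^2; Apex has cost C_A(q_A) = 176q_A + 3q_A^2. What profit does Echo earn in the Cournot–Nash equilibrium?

13690

Echo's profit: π_E = (434 - 2Q)q_E - (42q_E + (1/2)q_E²). Setting ∂π_E/∂q_E = 0: 392 - 5q_E - 2(q_A) = 0.
Apex's first-order condition: 258 - 10q_A - 2(q_E) = 0.
So q_E = (392 - 2q_A)/5 and q_A = (258 - 2q_E)/10.
Solving the pair: q_E = 74, q_A = 11.
Price P = 434 - 2·85 = 264.
Echo's profit: 264·74 - 42·74 - (1/2)·74² = 13690.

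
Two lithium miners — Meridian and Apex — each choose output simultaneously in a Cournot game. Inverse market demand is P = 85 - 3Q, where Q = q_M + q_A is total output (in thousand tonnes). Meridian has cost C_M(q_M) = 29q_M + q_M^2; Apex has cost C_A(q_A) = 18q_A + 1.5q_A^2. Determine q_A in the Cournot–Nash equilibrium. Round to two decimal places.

Meridian's profit: π_M = (85 - 3Q)q_M - (29q_M + q_M²). Setting ∂π_M/∂q_M = 0: 56 - 8q_M - 3(q_A) = 0.
Apex's profit: π_A = (85 - 3Q)q_A - (18q_A + (3/2)q_A²). Setting ∂π_A/∂q_A = 0: 67 - 9q_A - 3(q_M) = 0.
Best responses: q_M = (56 - 3q_A)/8, q_A = (67 - 3q_M)/9.
Solving the pair: q_M = 101/21, q_A = 368/63.

5.84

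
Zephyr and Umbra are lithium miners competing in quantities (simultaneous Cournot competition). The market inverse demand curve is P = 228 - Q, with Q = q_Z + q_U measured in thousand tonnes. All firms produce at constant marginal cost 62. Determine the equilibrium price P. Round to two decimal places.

Each firm earns π_i = (228 - Q)q_i - 62q_i.
Setting ∂π_i/∂q_i = 0 with rivals' quantities fixed: 166 - 2q_i - q_j = 0.
By symmetry each firm produces the same amount; substituting q_j = q_i yields q_i = 166/3.
Total output Q = 332/3, so price P = 228 - 332/3 = 352/3.

117.33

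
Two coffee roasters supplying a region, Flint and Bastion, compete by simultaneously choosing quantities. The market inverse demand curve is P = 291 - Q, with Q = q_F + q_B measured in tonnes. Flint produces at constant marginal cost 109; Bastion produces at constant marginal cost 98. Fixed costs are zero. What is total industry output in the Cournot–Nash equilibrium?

Flint's profit: π_F = (291 - Q)q_F - (109q_F). Setting ∂π_F/∂q_F = 0: 182 - 2q_F - (q_B) = 0.
Bastion's first-order condition: 193 - 2q_B - (q_F) = 0.
Best responses: q_F = (182 - q_B)/2, q_B = (193 - q_F)/2.
Solving the pair: q_F = 57, q_B = 68.
Total output Q = 57 + 68 = 125.

125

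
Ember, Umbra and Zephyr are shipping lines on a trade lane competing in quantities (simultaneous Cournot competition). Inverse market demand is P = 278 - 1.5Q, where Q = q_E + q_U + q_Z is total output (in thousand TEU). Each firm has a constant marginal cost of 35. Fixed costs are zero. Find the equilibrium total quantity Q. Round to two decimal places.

121.50

Each firm earns π_i = (278 - 1.5Q)q_i - 35q_i.
Setting ∂π_i/∂q_i = 0 with rivals' quantities fixed: 243 - 3q_i - (3/2)·Σ_{j≠i} q_j = 0.
With identical firms every q_j equals q_i, so Σ_{j≠i} q_j = 2q_i and 243 = 6q_i, giving q_i = 81/2.
Total output Q = 81/2 + 81/2 + 81/2 = 243/2.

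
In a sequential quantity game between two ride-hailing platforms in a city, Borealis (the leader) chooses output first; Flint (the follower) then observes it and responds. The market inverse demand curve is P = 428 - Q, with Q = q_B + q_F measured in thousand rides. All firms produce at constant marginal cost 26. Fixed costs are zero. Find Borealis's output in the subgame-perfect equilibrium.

201

Solve by backward induction. Given q_B, the follower Flint maximises π_F = (428 - q_B - q_F)q_F - 26q_F.
Follower FOC: 402 - q_B - 2q_F = 0, so q_F(q_B) = (402 - q_B)/2.
The leader anticipates this reaction. Substituting into P = 428 - Q gives P = 227 - (1/2)q_B, so π_B = (227 - (1/2)q_B)q_B - 26q_B.
Leader FOC: 201 - q_B = 0, so q_B = 201.
Then q_F = (402 - 201)/2 = 201/2.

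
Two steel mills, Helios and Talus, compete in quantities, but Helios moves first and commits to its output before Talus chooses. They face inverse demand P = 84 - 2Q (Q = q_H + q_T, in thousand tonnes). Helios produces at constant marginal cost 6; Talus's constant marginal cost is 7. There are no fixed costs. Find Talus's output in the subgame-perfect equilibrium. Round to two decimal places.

The follower Talus best-responds to any q_H: π_T = (84 - 2Q)q_T - 7q_T.
∂π_T/∂q_T = 77 - 2q_H - 4q_T = 0 gives the reaction function q_T = (77 - 2q_H)/4.
Helios substitutes q_T(q_H) into its own profit: π_H = q_H(84 - 2q_H - (77 - 2q_H)/2) - 6q_H = (91/2 - q_H)q_H - 6q_H.
Maximising: ∂π_H/∂q_H = 79/2 - 2q_H = 0, giving q_H = 79/4.
Then q_T = (77 - 2·(79/4))/4 = 75/8.

9.38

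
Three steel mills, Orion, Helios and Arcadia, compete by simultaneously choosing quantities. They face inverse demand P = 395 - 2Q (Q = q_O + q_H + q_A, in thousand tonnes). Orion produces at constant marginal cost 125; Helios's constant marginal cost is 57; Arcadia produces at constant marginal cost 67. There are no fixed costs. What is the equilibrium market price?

Orion's profit: π_O = (395 - 2Q)q_O - (125q_O). Setting ∂π_O/∂q_O = 0: 270 - 4q_O - 2(q_H + q_A) = 0.
Helios's first-order condition: 338 - 4q_H - 2(q_O + q_A) = 0.
Arcadia's first-order condition: 328 - 4q_A - 2(q_O + q_H) = 0.
Adding the 3 first-order conditions: 936 − 8Q = 0, so Q = 117.
Back-substituting: q_O = (270 − 234)/2 = 18, q_H = (338 − 234)/2 = 52, q_A = (328 − 234)/2 = 47.
Total output Q = 117, so price P = 395 - 2·117 = 161.

161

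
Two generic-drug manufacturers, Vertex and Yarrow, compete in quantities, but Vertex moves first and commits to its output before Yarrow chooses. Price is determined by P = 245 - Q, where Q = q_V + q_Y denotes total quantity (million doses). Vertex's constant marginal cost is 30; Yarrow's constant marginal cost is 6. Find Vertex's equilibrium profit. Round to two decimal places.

The follower Yarrow best-responds to any q_V: π_Y = (245 - Q)q_Y - 6q_Y.
∂π_Y/∂q_Y = 239 - q_V - 2q_Y = 0 gives the reaction function q_Y = (239 - q_V)/2.
The leader anticipates this reaction. Substituting into P = 245 - Q gives P = 251/2 - (1/2)q_V, so π_V = (251/2 - (1/2)q_V)q_V - 30q_V.
Leader FOC: 191/2 - q_V = 0, so q_V = 191/2.
Then q_Y = (239 - 191/2)/2 = 287/4.
Price P = 245 - 669/4 = 311/4.
Vertex's profit: (311/4 - 30)·(191/2) = 4560.1250.

4560.13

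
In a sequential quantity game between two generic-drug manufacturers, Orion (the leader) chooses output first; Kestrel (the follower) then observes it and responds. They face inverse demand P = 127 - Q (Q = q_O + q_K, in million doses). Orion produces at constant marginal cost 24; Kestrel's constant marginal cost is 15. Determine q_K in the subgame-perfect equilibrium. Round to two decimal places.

32.50

Solve by backward induction. Given q_O, the follower Kestrel maximises π_K = (127 - q_O - q_K)q_K - 15q_K.
Setting the follower's marginal profit to zero, 112 - q_O - 2q_K = 0, i.e. q_K = (112 - q_O)/2.
The leader anticipates this reaction. Substituting into P = 127 - Q gives P = 71 - (1/2)q_O, so π_O = (71 - (1/2)q_O)q_O - 24q_O.
The leader's first-order condition 47 - q_O = 0 yields q_O = 47.
Then q_K = (112 - 47)/2 = 65/2.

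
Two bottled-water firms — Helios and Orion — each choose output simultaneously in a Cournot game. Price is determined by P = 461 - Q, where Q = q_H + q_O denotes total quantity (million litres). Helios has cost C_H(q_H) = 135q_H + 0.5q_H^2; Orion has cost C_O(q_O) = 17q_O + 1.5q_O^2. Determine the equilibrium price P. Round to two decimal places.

304.43

Helios's profit: π_H = (461 - Q)q_H - (135q_H + (1/2)q_H²). Setting ∂π_H/∂q_H = 0: 326 - 3q_H - (q_O) = 0.
Orion's profit: π_O = (461 - Q)q_O - (17q_O + (3/2)q_O²). Setting ∂π_O/∂q_O = 0: 444 - 5q_O - (q_H) = 0.
Best responses: q_H = (326 - q_O)/3, q_O = (444 - q_H)/5.
Substituting one into the other gives q_H = 593/7 and q_O = 503/7.
Total output Q = 1096/7, so price P = 461 - 1096/7 = 304.4286.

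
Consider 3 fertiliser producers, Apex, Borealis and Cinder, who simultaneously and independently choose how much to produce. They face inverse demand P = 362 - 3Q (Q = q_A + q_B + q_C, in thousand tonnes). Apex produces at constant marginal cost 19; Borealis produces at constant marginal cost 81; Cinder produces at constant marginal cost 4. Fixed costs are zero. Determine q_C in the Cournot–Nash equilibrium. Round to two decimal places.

37.50

Apex's profit: π_A = (362 - 3Q)q_A - (19q_A). Setting ∂π_A/∂q_A = 0: 343 - 6q_A - 3(q_B + q_C) = 0.
Borealis's profit: π_B = (362 - 3Q)q_B - (81q_B). Setting ∂π_B/∂q_B = 0: 281 - 6q_B - 3(q_A + q_C) = 0.
Cinder's profit: π_C = (362 - 3Q)q_C - (4q_C). Setting ∂π_C/∂q_C = 0: 358 - 6q_C - 3(q_A + q_B) = 0.
Adding the 3 conditions: 982 − 6Q − 6Q = 0, i.e. Q = 491/6.
Back-substituting: q_A = (343 − 491/2)/3 = 65/2, q_B = (281 − 491/2)/3 = 71/6, q_C = (358 − 491/2)/3 = 75/2.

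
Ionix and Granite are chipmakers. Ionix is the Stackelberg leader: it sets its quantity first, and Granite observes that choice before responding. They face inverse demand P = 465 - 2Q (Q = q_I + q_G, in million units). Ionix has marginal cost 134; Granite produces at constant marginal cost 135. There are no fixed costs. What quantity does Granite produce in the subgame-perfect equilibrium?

Solve by backward induction. Given q_I, the follower Granite maximises π_G = (465 - 2q_I - 2q_G)q_G - 135q_G.
∂π_G/∂q_G = 330 - 2q_I - 4q_G = 0 gives the reaction function q_G = (330 - 2q_I)/4.
Ionix substitutes q_G(q_I) into its own profit: π_I = q_I(465 - 2q_I - (330 - 2q_I)/2) - 134q_I = (300 - q_I)q_I - 134q_I.
Maximising: ∂π_I/∂q_I = 166 - 2q_I = 0, giving q_I = 83.
Then q_G = (330 - 2·83)/4 = 41.

41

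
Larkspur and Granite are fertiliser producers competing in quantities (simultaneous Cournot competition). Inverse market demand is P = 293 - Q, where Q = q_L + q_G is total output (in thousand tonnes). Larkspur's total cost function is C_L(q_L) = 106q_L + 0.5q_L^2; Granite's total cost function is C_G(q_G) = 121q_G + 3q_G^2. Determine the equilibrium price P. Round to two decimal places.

221.13

Larkspur's profit: π_L = (293 - Q)q_L - (106q_L + (1/2)q_L²). Setting ∂π_L/∂q_L = 0: 187 - 3q_L - (q_G) = 0.
Granite's profit: π_G = (293 - Q)q_G - (121q_G + 3q_G²). Setting ∂π_G/∂q_G = 0: 172 - 8q_G - (q_L) = 0.
So q_L = (187 - q_G)/3 and q_G = (172 - q_L)/8.
Substituting one into the other gives q_L = 1324/23 and q_G = 329/23.
Total output Q = 1653/23, so price P = 293 - 1653/23 = 221.1304.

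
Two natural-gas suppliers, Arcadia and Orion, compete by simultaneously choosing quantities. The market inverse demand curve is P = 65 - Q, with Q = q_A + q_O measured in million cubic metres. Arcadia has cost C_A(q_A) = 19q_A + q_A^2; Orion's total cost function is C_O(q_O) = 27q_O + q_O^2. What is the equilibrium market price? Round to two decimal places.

Arcadia's profit: π_A = (65 - Q)q_A - (19q_A + q_A²). Setting ∂π_A/∂q_A = 0: 46 - 4q_A - (q_O) = 0.
Orion's profit: π_O = (65 - Q)q_O - (27q_O + q_O²). Setting ∂π_O/∂q_O = 0: 38 - 4q_O - (q_A) = 0.
So q_A = (46 - q_O)/4 and q_O = (38 - q_A)/4.
Solving the pair: q_A = 146/15, q_O = 106/15.
Total output Q = 84/5, so price P = 65 - 84/5 = 241/5.

48.20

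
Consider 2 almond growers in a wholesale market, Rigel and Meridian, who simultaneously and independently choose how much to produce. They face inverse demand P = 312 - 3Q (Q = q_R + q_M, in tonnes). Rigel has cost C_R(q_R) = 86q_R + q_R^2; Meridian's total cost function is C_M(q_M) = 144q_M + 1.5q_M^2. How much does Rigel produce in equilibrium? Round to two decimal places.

24.29

Rigel's profit: π_R = (312 - 3Q)q_R - (86q_R + q_R²). Setting ∂π_R/∂q_R = 0: 226 - 8q_R - 3(q_M) = 0.
Meridian's first-order condition: 168 - 9q_M - 3(q_R) = 0.
So q_R = (226 - 3q_M)/8 and q_M = (168 - 3q_R)/9.
Substituting one into the other gives q_R = 170/7 and q_M = 74/7.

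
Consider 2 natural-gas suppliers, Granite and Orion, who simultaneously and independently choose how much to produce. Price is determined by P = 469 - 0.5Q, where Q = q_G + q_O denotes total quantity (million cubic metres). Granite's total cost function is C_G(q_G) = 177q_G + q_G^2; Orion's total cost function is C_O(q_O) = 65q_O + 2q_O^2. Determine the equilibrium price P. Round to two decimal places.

390.22

Granite's profit: π_G = (469 - 0.5Q)q_G - (177q_G + q_G²). Setting ∂π_G/∂q_G = 0: 292 - 3q_G - (1/2)(q_O) = 0.
Orion's profit: π_O = (469 - 0.5Q)q_O - (65q_O + 2q_O²). Setting ∂π_O/∂q_O = 0: 404 - 5q_O - (1/2)(q_G) = 0.
Best responses: q_G = (292 - (1/2)q_O)/3, q_O = (404 - (1/2)q_G)/5.
Solving the pair: q_G = 85.2881, q_O = 72.2712.
Total output Q = 157.5593, so price P = 469 - (1/2)·157.5593 = 390.2203.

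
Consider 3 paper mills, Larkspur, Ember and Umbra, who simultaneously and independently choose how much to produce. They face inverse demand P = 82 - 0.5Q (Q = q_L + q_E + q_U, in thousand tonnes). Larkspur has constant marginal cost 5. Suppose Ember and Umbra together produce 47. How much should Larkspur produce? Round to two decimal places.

53.50

With rivals' combined output fixed at 47, Larkspur's profit is π_L = (82 - (1/2)·47 - (1/2)q_L)q_L - (5q_L) = (117/2 - (1/2)q_L)q_L - (5q_L).
∂π_L/∂q_L = 107/2 - q_L = 0, so q_L = 107/2.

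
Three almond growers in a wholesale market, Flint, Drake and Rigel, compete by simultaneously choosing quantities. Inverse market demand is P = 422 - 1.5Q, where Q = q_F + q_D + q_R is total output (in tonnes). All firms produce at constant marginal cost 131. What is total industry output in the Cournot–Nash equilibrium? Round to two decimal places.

145.50

Each firm earns π_i = (422 - 1.5Q)q_i - 131q_i.
Setting ∂π_i/∂q_i = 0 with rivals' quantities fixed: 291 - 3q_i - (3/2)·Σ_{j≠i} q_j = 0.
With identical firms every q_j equals q_i, so Σ_{j≠i} q_j = 2q_i and 291 = 6q_i, giving q_i = 97/2.
Total output Q = 97/2 + 97/2 + 97/2 = 291/2.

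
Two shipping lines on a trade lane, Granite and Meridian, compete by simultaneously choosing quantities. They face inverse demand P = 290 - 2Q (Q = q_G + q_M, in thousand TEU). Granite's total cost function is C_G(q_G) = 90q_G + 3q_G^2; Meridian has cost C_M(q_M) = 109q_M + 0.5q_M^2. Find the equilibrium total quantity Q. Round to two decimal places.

Granite's profit: π_G = (290 - 2Q)q_G - (90q_G + 3q_G²). Setting ∂π_G/∂q_G = 0: 200 - 10q_G - 2(q_M) = 0.
Meridian's profit: π_M = (290 - 2Q)q_M - (109q_M + (1/2)q_M²). Setting ∂π_M/∂q_M = 0: 181 - 5q_M - 2(q_G) = 0.
Best responses: q_G = (200 - 2q_M)/10, q_M = (181 - 2q_G)/5.
Substituting one into the other gives q_G = 319/23 and q_M = 705/23.
Total output Q = 319/23 + 705/23 = 1024/23.

44.52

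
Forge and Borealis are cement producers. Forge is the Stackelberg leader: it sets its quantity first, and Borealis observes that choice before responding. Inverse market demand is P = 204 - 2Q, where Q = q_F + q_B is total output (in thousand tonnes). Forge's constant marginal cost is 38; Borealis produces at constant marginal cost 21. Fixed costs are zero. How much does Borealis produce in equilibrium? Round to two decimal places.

27.13

Solve by backward induction. Given q_F, the follower Borealis maximises π_B = (204 - 2q_F - 2q_B)q_B - 21q_B.
∂π_B/∂q_B = 183 - 2q_F - 4q_B = 0 gives the reaction function q_B = (183 - 2q_F)/4.
The leader anticipates this reaction. Substituting into P = 204 - 2Q gives P = 225/2 - q_F, so π_F = (225/2 - q_F)q_F - 38q_F.
Leader FOC: 149/2 - 2q_F = 0, so q_F = 149/4.
Then q_B = (183 - 2·(149/4))/4 = 217/8.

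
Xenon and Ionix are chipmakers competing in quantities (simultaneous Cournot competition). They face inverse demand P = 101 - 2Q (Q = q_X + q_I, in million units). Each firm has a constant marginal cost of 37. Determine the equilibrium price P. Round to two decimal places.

A representative firm's profit is π_i = q_i(101 - 2Q) - 37q_i.
Setting ∂π_i/∂q_i = 0 with rivals' quantities fixed: 64 - 4q_i - 2q_j = 0.
By symmetry each firm produces the same amount; substituting q_j = q_i yields q_i = 64/6 = 32/3.
Total output Q = 64/3, so price P = 101 - 2·(64/3) = 175/3.

58.33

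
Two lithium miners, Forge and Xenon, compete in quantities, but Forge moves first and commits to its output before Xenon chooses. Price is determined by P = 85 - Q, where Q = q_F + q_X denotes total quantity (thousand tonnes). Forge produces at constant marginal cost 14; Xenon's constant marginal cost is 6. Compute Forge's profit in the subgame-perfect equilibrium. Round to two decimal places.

The follower Xenon best-responds to any q_F: π_X = (85 - Q)q_X - 6q_X.
Setting the follower's marginal profit to zero, 79 - q_F - 2q_X = 0, i.e. q_X = (79 - q_F)/2.
The leader anticipates this reaction. Substituting into P = 85 - Q gives P = 91/2 - (1/2)q_F, so π_F = (91/2 - (1/2)q_F)q_F - 14q_F.
The leader's first-order condition 63/2 - q_F = 0 yields q_F = 63/2.
Then q_X = (79 - 63/2)/2 = 95/4.
Price P = 85 - 221/4 = 119/4.
Forge's profit: (119/4 - 14)·(63/2) = 496.1250.

496.13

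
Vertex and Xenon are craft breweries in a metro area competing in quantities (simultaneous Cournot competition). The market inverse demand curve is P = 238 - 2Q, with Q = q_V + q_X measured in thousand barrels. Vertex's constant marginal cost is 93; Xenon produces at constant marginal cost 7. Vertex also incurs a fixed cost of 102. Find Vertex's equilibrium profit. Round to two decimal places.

91.39

Vertex's profit: π_V = (238 - 2Q)q_V - (93q_V). Setting ∂π_V/∂q_V = 0: 145 - 4q_V - 2(q_X) = 0.
Xenon's profit: π_X = (238 - 2Q)q_X - (7q_X). Setting ∂π_X/∂q_X = 0: 231 - 4q_X - 2(q_V) = 0.
Rearranging gives the reaction functions q_V = (145 - 2q_X)/4 and q_X = (231 - 2q_V)/4.
Solving the pair: q_V = 59/6, q_X = 317/6.
Price P = 238 - 2·(188/3) = 338/3.
Vertex's profit: (338/3 - 93)·(59/6) - 102 = 1645/18.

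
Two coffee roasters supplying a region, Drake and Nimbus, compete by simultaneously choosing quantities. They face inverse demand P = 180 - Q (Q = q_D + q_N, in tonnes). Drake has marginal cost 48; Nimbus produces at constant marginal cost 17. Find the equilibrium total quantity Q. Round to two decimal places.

98.33

Drake's profit: π_D = (180 - Q)q_D - (48q_D). Setting ∂π_D/∂q_D = 0: 132 - 2q_D - (q_N) = 0.
Nimbus's profit: π_N = (180 - Q)q_N - (17q_N). Setting ∂π_N/∂q_N = 0: 163 - 2q_N - (q_D) = 0.
Rearranging gives the reaction functions q_D = (132 - q_N)/2 and q_N = (163 - q_D)/2.
Solving the pair: q_D = 101/3, q_N = 194/3.
Total output Q = 101/3 + 194/3 = 295/3.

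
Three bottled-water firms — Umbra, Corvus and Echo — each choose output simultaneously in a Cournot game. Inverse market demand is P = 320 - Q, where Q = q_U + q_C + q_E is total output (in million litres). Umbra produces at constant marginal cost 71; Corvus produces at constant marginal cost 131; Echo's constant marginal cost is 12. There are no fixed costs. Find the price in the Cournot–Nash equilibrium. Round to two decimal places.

133.50

Umbra's profit: π_U = (320 - Q)q_U - (71q_U). Setting ∂π_U/∂q_U = 0: 249 - 2q_U - (q_C + q_E) = 0.
Corvus's first-order condition: 189 - 2q_C - (q_U + q_E) = 0.
Echo's first-order condition: 308 - 2q_E - (q_U + q_C) = 0.
Adding the 3 first-order conditions: 746 − 4Q = 0, so Q = 373/2.
Back-substituting: q_U = (249 − 373/2) = 125/2, q_C = (189 − 373/2) = 5/2, q_E = (308 − 373/2) = 243/2.
Total output Q = 373/2, so price P = 320 - 373/2 = 267/2.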